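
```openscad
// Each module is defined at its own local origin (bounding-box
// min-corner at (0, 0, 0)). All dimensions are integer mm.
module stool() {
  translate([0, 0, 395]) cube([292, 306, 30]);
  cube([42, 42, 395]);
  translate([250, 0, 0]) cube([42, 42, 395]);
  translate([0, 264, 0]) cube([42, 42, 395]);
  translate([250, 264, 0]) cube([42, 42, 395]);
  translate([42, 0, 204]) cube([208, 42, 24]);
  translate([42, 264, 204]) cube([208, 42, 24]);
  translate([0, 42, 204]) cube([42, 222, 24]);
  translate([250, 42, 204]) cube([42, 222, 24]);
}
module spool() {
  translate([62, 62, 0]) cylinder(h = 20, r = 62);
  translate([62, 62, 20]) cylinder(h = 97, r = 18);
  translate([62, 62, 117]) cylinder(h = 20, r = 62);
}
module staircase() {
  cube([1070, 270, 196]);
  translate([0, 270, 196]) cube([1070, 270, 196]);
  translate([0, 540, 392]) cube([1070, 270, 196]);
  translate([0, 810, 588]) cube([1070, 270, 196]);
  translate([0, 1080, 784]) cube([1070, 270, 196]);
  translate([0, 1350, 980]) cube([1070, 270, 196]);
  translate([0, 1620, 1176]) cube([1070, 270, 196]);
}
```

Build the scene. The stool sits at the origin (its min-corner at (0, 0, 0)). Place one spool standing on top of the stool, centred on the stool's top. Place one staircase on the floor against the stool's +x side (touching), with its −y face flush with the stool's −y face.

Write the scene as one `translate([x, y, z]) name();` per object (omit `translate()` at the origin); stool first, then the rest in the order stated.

stool();
translate([84, 91, 425]) spool();
translate([292, 0, 0]) staircase();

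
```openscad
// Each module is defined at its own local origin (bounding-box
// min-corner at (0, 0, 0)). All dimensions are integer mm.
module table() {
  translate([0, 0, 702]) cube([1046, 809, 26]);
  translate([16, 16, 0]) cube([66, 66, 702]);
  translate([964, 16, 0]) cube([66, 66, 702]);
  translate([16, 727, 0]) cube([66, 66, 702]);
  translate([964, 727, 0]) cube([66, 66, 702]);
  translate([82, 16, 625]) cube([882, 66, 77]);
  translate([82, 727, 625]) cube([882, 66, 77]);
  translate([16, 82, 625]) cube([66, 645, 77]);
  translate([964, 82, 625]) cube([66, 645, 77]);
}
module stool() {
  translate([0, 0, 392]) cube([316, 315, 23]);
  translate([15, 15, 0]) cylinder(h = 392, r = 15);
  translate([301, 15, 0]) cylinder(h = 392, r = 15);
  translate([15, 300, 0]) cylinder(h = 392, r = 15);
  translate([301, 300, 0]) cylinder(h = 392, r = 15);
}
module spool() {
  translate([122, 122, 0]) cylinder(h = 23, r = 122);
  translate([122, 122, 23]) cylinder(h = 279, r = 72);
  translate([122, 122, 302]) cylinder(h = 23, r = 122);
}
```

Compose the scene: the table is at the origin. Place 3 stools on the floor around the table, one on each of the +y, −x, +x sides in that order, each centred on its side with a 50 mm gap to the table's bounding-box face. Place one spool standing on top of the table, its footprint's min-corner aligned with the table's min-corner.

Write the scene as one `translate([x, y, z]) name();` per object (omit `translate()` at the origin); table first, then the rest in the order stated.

table();
translate([365, 859, 0]) stool();
translate([-366, 247, 0]) stool();
translate([1096, 247, 0]) stool();
translate([0, 0, 728]) spool();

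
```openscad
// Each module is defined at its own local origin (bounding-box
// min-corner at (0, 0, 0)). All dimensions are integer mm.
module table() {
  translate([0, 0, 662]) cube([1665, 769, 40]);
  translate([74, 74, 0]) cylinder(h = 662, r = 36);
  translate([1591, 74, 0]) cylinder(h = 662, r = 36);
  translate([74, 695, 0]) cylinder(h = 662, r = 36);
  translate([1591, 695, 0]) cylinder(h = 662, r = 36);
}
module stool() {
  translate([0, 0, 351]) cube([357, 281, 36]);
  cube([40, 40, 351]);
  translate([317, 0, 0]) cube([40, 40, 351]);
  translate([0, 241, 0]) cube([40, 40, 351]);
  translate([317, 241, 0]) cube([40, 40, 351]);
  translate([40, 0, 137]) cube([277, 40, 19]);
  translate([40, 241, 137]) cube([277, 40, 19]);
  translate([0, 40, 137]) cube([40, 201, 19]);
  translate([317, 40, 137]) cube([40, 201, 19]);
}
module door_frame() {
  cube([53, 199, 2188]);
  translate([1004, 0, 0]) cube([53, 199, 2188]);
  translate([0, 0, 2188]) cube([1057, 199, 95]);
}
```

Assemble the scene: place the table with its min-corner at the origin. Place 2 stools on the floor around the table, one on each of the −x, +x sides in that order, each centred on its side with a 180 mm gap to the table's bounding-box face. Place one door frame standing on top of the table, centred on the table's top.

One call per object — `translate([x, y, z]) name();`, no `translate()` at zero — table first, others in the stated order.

table();
translate([-537, 244, 0]) stool();
translate([1845, 244, 0]) stool();
translate([304, 285, 702]) door_frame();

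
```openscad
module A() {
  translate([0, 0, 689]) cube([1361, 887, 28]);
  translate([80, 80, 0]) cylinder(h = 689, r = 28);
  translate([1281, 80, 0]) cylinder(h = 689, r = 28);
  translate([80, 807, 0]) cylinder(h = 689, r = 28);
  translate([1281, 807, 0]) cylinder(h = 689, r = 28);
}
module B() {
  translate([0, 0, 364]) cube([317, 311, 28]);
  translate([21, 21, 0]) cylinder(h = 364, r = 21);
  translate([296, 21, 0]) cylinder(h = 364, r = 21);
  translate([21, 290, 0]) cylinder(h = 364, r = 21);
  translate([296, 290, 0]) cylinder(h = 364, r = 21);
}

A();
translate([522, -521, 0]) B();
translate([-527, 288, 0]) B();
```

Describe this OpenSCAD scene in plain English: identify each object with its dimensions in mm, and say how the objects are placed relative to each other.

A is a table: top 1361 mm (x) × 887 mm (y), 28 mm thick, upper face at z = 717 mm, on four round legs of 56 mm diameter, each leg's bounding box inset 52 mm from the nearest pair of top edges, running from z = 0 to the bottom of the top.

B is a four-legged stool. The seat is a 317×311×28 mm slab whose top surface is at z = 392 mm; four round legs, each 42 mm in diameter, run from the floor (z = 0) to the underside of the seat, each leg's axis is inset half a diameter from the nearest pair of seat edges (so the leg's bounding box is flush with the corner).

Two stools sit around the table at the −y, −x sides.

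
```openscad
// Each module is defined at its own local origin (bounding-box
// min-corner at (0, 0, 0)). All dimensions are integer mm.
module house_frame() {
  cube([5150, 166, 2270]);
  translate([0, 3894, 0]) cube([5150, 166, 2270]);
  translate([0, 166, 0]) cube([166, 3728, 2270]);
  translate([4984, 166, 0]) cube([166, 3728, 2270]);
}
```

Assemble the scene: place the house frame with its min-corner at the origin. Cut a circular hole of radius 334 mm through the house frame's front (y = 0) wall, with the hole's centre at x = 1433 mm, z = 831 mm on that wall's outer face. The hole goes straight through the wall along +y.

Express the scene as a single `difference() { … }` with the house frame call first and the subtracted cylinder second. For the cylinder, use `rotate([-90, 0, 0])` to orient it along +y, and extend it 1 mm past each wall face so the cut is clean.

difference() {
  house_frame();
  translate([1433, -1, 831]) rotate([-90, 0, 0]) cylinder(h = 168, r = 334);
}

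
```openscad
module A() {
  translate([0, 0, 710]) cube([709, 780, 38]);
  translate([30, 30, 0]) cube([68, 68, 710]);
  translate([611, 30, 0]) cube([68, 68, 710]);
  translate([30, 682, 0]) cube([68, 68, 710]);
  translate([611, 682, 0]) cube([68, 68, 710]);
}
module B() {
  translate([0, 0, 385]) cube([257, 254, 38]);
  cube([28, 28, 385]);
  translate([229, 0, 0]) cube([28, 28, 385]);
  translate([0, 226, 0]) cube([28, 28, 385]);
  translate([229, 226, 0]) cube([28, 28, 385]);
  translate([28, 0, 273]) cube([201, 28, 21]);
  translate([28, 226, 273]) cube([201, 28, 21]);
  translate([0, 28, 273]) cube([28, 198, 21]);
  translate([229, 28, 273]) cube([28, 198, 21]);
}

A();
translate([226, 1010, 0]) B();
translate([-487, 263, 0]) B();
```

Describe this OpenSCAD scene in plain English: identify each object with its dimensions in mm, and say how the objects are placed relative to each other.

A is a table: top 709 mm (x) × 780 mm (y), 38 mm thick, upper face at z = 748 mm, on four 68×68 mm square legs, each inset 30 mm from the nearest pair of top edges, running from z = 0 to the bottom of the top.

B is a four-legged stool. The seat is 257×254 mm, 38 mm thick, top at z = 423 mm. It stands on four square legs, each 28×28 mm in cross-section, from z = 0 to the seat underside, each flush with a corner of the seat. Four stretchers, 28 mm wide and 21 mm tall, connect adjacent legs with their undersides at z = 273 mm, each running between the inner faces of the legs it joins and aligned with the legs' outer faces on the other axis.

Two stools sit around the table at the +y, −x sides.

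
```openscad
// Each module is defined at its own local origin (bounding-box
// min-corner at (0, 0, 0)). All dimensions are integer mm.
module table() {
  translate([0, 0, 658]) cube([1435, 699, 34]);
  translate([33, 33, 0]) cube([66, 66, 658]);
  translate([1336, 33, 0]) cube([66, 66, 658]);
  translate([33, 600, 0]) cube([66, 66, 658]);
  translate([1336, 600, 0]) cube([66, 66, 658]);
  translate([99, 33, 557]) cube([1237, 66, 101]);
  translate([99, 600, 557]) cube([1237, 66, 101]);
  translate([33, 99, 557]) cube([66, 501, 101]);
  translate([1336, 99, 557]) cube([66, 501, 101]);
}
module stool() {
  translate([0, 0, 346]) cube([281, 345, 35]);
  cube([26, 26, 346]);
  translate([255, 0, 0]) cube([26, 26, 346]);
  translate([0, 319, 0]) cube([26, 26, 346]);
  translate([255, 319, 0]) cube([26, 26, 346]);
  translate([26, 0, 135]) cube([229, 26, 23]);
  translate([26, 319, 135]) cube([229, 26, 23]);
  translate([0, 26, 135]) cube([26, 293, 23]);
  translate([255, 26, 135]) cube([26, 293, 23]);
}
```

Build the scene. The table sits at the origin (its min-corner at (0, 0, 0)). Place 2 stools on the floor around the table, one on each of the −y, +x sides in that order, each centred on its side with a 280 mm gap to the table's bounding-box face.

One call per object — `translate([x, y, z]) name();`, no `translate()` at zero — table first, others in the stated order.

table();
translate([577, -625, 0]) stool();
translate([1715, 177, 0]) stool();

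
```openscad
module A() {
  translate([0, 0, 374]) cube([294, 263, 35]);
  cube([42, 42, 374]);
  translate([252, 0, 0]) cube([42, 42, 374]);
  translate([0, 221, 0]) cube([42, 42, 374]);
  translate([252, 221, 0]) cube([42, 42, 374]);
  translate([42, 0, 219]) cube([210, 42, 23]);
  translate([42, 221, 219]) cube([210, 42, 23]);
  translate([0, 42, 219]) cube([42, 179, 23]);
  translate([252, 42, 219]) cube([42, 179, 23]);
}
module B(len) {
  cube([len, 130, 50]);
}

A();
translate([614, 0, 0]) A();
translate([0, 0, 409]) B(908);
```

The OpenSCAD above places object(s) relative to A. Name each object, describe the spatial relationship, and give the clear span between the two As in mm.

A is a stool. B is a beam. A beam spans the tops of two stools. The clear span between the two stools is 320 mm.

Second stool starts at x = 614; first ends at x = 294; clear span = 614 − 294 = 320 mm.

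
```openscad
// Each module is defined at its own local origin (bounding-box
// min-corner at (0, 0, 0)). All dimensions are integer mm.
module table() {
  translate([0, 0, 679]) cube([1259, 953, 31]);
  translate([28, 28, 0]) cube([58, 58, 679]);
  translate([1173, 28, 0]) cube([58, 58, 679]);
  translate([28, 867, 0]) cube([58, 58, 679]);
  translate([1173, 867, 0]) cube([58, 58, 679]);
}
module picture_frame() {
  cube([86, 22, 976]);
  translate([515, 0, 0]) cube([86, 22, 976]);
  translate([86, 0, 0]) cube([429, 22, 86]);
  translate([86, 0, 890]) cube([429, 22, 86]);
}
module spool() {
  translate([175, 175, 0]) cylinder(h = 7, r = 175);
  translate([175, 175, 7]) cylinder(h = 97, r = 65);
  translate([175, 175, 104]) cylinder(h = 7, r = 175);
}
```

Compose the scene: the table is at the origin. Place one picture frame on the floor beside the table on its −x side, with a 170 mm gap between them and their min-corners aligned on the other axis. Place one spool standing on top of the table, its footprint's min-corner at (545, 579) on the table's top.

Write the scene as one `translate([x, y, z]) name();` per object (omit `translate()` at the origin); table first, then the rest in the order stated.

table();
translate([-771, 0, 0]) picture_frame();
translate([545, 579, 710]) spool();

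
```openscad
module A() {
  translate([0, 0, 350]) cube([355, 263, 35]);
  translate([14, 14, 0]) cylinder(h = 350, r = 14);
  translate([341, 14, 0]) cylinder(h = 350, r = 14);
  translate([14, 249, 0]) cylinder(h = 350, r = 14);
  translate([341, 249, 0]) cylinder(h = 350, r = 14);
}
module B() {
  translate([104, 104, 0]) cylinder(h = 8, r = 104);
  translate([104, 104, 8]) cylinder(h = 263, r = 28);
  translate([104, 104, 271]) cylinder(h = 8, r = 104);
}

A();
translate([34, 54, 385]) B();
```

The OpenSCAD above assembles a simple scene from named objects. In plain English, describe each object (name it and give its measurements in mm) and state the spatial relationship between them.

A is a simple wooden stool: a rectangular seat 355 mm (x) by 263 mm (y), 35 mm thick, top face at z = 385 mm, on four round legs, each 28 mm in diameter. The legs rest on z = 0, each leg's axis is inset half a diameter from the nearest pair of seat edges (so the leg's bounding box is flush with the corner).

B is a spool: two coaxial disc flanges of radius 104 mm and thickness 8 mm, joined by a core cylinder of radius 28 mm and height 263 mm. The lower flange rests on z = 0 and the three cylinders share a vertical axis.

The spool is on top of the stool.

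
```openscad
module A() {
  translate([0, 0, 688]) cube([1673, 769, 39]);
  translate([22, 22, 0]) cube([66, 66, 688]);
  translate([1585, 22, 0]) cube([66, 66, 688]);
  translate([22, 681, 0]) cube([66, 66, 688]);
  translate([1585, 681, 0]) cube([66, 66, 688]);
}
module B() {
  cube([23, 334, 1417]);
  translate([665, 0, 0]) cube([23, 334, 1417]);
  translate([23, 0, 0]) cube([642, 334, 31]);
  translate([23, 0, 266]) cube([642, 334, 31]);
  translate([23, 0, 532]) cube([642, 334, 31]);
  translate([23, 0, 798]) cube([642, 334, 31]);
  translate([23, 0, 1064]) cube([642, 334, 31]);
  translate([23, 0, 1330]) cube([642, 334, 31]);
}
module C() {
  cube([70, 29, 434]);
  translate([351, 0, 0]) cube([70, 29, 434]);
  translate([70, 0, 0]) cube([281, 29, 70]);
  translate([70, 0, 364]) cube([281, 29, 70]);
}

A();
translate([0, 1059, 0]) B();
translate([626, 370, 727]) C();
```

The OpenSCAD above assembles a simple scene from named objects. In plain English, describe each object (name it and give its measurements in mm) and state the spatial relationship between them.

A is a table: top 1673 mm (x) × 769 mm (y), 39 mm thick, upper face at z = 727 mm, on four 66×66 mm square legs, each inset 22 mm from the nearest pair of top edges, running from z = 0 to the bottom of the top.

B is an open bookshelf. Two side panels, each 23 mm thick, 334 mm deep and 1417 mm tall, stand 688 mm apart (outside-to-outside). Between them sit 6 shelves, each 31 mm thick and 334 mm deep, spanning the full gap between the sides. The bottom shelf rests on the floor (its underside at z = 0) and the clear gap between one shelf's top and the next shelf's underside is 235 mm.

C is a picture frame with a 281×294 mm rectangular opening (x by z) and a uniform 70 mm border on every side. Frame depth is 29 mm along y. It is built from two vertical stiles running the full outside height and two horizontal rails spanning the gap between the stiles.

The bookshelf is on the floor beside the table on its +y side. The picture frame is on top of the table, centred.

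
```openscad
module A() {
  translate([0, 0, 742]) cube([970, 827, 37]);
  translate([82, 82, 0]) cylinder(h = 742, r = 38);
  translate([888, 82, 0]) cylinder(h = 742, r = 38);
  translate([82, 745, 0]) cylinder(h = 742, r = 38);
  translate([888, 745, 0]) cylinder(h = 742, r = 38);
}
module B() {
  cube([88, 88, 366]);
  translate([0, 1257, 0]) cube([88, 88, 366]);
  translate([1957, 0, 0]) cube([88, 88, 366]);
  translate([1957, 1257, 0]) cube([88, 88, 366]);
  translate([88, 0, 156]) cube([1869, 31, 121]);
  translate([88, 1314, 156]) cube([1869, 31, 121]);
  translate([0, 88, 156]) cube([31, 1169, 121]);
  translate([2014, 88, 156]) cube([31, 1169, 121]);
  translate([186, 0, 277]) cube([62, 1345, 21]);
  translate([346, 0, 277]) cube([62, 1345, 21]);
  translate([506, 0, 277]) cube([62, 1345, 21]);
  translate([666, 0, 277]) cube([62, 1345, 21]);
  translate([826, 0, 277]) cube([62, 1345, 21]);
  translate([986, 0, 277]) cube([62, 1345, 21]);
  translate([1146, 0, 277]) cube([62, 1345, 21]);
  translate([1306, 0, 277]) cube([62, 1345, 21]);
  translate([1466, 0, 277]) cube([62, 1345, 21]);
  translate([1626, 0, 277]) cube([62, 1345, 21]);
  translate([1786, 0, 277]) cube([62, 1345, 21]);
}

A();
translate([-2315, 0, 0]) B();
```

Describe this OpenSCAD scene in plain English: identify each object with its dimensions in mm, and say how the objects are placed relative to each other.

A is a rectangular dining table. The top is 970×827×37 mm with its upper surface at z = 779 mm. It stands on four round legs of 76 mm diameter, each leg's bounding box inset 44 mm from the nearest pair of top edges, running from the floor to the underside of the top.

B is a bed frame 2045 mm long (x) by 1345 mm wide (y). Four 88×88 mm corner posts, 366 mm tall, at the corners of the footprint. Four rails of 31 mm thickness and 121 mm height run between adjacent posts with their undersides at z = 156 mm, their outer faces flush with the outside of the frame (the two x-running rails run between the posts' inner faces; the two y-running rails run between the posts' inner faces). 11 slats, each 62 mm wide (x) and 21 mm thick, lie across the top of the two x-running rails, running the full 1345 mm width of the frame in y; the slats are evenly spaced along x between the inner faces of the end posts with equal gaps (rounded down to the nearest mm) at the −x end and between each pair — any rounding remainder accumulates at the +x end.

The bed frame is on the floor beside the table on its −x side.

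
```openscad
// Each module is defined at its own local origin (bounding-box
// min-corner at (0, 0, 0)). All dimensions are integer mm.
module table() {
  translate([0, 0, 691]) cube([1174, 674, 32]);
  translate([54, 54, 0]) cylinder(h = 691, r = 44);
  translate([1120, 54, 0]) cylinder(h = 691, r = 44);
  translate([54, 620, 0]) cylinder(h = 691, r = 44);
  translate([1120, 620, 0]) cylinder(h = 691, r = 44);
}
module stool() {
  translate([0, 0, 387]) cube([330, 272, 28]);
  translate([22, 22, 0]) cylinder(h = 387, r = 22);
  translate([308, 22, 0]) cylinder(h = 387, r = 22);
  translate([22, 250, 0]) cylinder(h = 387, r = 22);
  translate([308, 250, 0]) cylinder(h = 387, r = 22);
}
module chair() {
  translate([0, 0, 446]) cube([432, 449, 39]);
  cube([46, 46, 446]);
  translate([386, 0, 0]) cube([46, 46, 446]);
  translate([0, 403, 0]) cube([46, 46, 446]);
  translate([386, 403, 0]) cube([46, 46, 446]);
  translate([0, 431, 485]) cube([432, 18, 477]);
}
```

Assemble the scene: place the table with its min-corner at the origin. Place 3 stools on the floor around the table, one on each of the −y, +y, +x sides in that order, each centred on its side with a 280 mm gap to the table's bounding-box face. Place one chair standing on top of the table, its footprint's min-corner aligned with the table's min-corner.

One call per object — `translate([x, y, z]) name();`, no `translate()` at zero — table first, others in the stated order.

table();
translate([422, -552, 0]) stool();
translate([422, 954, 0]) stool();
translate([1454, 201, 0]) stool();
translate([0, 0, 723]) chair();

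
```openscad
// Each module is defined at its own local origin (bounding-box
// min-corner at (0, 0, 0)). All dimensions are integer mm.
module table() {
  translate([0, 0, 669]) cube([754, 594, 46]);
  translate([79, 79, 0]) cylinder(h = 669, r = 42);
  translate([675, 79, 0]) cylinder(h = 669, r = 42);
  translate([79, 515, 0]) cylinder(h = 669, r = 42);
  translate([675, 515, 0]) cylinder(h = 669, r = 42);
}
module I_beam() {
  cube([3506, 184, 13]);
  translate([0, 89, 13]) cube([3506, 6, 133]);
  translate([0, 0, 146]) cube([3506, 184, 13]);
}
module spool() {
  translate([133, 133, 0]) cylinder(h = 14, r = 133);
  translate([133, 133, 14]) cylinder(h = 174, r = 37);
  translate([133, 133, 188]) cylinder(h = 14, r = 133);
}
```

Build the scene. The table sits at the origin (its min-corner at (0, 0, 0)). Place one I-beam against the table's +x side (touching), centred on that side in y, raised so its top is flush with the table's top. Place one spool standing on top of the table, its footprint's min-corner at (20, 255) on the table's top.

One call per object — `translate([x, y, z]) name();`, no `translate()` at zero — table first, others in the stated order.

table();
translate([754, 205, 556]) I_beam();
translate([20, 255, 715]) spool();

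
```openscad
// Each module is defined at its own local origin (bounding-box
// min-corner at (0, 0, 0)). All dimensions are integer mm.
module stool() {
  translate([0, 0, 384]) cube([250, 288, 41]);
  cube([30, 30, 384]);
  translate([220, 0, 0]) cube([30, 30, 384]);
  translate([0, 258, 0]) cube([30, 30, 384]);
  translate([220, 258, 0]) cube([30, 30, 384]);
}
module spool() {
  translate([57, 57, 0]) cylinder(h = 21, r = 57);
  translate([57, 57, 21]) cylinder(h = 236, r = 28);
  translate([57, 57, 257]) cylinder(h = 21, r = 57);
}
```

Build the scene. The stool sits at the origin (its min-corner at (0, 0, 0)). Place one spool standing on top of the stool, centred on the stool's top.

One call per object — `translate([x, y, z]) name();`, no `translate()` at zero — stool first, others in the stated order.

stool();
translate([68, 87, 425]) spool();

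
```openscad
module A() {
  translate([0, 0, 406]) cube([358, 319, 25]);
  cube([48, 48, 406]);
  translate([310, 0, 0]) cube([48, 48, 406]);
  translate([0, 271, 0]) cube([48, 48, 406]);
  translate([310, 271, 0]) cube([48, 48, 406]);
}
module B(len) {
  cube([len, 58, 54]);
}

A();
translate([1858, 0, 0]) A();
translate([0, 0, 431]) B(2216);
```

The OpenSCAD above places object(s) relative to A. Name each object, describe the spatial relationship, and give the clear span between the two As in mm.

Second stool starts at x = 1858; first ends at x = 358; clear span = 1858 − 358 = 1500 mm.

A is a stool. B is a beam. A beam spans the tops of two stools. The clear span between the two stools is 1500 mm.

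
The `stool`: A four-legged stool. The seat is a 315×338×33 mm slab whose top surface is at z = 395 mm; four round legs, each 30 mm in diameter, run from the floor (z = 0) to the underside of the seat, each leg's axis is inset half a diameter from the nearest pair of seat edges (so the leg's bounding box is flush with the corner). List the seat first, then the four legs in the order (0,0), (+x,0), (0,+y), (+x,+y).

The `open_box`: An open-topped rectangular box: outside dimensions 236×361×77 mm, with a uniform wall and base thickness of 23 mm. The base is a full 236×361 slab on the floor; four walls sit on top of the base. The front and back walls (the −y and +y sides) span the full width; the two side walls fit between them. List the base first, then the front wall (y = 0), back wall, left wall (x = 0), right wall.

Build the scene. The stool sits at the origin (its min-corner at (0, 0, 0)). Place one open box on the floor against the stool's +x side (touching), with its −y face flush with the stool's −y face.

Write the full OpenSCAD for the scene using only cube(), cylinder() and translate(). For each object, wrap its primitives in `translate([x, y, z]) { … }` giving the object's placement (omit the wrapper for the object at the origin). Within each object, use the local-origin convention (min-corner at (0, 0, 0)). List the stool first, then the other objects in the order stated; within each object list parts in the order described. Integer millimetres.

translate([0, 0, 362]) cube([315, 338, 33]);
translate([15, 15, 0]) cylinder(h = 362, r = 15);
translate([300, 15, 0]) cylinder(h = 362, r = 15);
translate([15, 323, 0]) cylinder(h = 362, r = 15);
translate([300, 323, 0]) cylinder(h = 362, r = 15);
translate([315, 0, 0]) {
  cube([236, 361, 23]);
  translate([0, 0, 23]) cube([236, 23, 54]);
  translate([0, 338, 23]) cube([236, 23, 54]);
  translate([0, 23, 23]) cube([23, 315, 54]);
  translate([213, 23, 23]) cube([23, 315, 54]);
}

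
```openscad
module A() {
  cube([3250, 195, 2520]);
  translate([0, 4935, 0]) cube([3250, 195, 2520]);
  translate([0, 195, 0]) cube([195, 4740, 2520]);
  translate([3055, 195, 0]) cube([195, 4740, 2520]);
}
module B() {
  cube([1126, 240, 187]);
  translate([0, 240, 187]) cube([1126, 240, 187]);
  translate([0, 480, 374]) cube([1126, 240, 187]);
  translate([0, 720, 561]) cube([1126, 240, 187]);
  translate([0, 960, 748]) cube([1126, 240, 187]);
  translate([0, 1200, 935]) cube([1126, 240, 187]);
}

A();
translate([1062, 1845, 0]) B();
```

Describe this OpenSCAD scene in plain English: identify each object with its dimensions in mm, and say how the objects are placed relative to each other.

A is a box-shaped house frame (walls only): outside footprint 3250×5130 mm, wall height 2520 mm, wall thickness 195 mm. The two y-facing walls run the full x-width; the two x-facing walls fit between the inner faces of the y-facing walls.

B is a run of 6 identical solid stair steps. Each tread is 1126×240 mm and each step block is 187 mm high. Step 1 rests on the floor; step k is offset from step 1 by (k−1)×240 mm in y and (k−1)×187 mm in z.

The staircase sits inside the house frame, centred.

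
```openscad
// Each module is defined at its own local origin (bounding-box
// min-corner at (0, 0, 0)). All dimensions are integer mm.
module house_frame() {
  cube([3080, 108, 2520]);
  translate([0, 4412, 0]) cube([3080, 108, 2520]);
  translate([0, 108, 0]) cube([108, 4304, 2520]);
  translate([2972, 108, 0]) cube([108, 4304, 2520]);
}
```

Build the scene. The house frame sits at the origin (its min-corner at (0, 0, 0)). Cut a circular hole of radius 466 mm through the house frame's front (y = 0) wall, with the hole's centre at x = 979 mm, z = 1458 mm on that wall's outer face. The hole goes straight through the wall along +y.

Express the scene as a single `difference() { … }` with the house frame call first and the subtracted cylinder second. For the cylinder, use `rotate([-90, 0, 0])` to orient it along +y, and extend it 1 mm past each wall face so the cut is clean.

difference() {
  house_frame();
  translate([979, -1, 1458]) rotate([-90, 0, 0]) cylinder(h = 110, r = 466);
}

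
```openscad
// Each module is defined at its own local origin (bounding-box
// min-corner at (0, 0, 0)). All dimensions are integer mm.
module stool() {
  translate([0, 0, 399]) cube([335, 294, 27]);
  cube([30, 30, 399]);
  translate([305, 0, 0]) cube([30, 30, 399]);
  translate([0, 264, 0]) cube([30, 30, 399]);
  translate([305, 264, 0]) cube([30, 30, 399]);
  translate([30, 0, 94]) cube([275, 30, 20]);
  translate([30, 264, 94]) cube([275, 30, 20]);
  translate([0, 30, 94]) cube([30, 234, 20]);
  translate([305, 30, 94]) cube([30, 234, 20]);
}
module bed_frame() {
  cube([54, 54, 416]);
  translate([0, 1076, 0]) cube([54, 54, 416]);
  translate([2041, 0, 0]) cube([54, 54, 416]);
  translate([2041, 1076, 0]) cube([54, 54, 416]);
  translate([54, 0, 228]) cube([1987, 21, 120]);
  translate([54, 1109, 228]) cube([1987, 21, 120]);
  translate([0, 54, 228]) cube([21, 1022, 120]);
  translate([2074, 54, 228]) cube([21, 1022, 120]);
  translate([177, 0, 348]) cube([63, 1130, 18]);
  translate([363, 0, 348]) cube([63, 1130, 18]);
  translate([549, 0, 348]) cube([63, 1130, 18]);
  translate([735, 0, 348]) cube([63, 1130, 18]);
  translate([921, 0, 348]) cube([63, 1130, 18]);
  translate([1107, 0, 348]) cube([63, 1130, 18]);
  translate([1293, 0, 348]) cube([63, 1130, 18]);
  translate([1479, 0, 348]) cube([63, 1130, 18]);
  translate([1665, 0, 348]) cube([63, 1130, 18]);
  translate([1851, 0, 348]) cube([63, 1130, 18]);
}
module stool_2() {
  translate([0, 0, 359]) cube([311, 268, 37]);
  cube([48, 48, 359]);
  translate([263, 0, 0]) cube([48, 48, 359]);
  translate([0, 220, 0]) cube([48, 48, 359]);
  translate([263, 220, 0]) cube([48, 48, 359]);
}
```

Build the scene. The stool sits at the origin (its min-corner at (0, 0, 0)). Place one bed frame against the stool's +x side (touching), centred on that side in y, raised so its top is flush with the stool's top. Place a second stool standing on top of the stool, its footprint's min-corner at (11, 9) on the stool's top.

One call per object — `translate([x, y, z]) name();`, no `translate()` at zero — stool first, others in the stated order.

stool();
translate([335, -418, 10]) bed_frame();
translate([11, 9, 426]) stool_2();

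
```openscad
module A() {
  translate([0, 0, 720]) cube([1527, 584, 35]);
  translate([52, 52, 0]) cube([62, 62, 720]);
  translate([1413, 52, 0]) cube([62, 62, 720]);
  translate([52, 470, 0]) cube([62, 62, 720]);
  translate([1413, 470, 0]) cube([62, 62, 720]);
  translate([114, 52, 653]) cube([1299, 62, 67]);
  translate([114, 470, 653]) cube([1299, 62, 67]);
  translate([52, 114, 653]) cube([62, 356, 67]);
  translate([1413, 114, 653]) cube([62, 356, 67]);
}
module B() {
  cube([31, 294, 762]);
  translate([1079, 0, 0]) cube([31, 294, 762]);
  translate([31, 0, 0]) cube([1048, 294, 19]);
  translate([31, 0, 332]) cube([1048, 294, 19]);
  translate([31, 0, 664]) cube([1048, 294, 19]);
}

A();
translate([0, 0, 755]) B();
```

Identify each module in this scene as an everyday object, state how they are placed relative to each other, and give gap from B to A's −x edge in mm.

The bookshelf's min-x is at 0; the table's min-x is 0; gap = 0 mm.

A is a table. B is a bookshelf. The bookshelf is on top of the table. The gap from the bookshelf to the table's −x edge is 0 mm.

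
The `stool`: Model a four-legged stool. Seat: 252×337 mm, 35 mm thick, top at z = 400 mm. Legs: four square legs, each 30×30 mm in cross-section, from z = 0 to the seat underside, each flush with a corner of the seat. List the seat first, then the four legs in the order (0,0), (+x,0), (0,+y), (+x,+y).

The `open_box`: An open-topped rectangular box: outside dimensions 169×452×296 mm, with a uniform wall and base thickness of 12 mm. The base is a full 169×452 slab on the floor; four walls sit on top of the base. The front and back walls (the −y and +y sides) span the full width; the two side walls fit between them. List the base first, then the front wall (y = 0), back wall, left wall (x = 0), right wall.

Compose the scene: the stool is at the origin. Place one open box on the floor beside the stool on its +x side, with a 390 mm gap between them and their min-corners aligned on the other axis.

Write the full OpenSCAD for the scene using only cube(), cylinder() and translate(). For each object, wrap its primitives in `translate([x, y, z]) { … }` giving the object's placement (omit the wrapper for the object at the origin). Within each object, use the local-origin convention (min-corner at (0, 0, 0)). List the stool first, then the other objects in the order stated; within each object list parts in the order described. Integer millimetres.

translate([0, 0, 365]) cube([252, 337, 35]);
cube([30, 30, 365]);
translate([222, 0, 0]) cube([30, 30, 365]);
translate([0, 307, 0]) cube([30, 30, 365]);
translate([222, 307, 0]) cube([30, 30, 365]);
translate([642, 0, 0]) {
  cube([169, 452, 12]);
  translate([0, 0, 12]) cube([169, 12, 284]);
  translate([0, 440, 12]) cube([169, 12, 284]);
  translate([0, 12, 12]) cube([12, 428, 284]);
  translate([157, 12, 12]) cube([12, 428, 284]);
}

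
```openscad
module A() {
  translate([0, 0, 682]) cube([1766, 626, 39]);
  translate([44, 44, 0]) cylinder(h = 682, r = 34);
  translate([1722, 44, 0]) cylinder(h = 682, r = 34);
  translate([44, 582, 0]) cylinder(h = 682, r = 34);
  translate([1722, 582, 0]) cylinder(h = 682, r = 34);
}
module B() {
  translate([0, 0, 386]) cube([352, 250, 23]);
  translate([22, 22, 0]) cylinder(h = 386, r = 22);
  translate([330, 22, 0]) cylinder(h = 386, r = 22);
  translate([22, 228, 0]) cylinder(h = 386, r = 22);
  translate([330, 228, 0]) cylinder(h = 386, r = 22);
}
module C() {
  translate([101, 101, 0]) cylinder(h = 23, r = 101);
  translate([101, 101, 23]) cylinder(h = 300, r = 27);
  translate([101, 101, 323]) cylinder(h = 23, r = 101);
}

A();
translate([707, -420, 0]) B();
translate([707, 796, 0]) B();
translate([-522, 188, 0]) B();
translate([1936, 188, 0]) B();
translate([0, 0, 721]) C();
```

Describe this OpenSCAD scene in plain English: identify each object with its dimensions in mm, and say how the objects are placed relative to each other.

A is a table with a 1766×626 mm rectangular top, 39 mm thick, top surface at z = 721 mm, supported by four round legs of 68 mm diameter, each leg's bounding box inset 10 mm from the nearest pair of top edges, running from the floor.

B is a four-legged stool. The seat is a 352×250×23 mm slab whose top surface is at z = 409 mm; four round legs, each 44 mm in diameter, run from the floor (z = 0) to the underside of the seat, each leg's axis is inset half a diameter from the nearest pair of seat edges (so the leg's bounding box is flush with the corner).

C is a spool: two coaxial disc flanges of radius 101 mm and thickness 23 mm, joined by a core cylinder of radius 27 mm and height 300 mm. The lower flange rests on z = 0 and the three cylinders share a vertical axis.

Four stools sit around the table at the −y, +y, −x, +x sides. The spool is on top of the table.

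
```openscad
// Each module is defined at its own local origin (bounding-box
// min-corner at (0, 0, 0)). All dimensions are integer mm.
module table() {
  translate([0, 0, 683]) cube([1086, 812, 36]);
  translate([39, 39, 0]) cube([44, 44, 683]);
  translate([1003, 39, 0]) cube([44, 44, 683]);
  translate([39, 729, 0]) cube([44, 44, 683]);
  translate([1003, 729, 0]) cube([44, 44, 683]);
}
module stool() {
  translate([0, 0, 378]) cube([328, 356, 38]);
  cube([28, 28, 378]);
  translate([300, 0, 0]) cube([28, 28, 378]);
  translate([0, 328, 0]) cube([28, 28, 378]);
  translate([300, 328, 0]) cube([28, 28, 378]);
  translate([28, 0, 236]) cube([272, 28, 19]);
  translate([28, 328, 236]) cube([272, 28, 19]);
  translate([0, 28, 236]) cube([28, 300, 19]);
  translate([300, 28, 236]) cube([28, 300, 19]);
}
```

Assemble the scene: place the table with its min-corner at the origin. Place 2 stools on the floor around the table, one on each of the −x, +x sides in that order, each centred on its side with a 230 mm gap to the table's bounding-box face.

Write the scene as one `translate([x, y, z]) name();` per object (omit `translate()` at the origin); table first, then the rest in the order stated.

table();
translate([-558, 228, 0]) stool();
translate([1316, 228, 0]) stool();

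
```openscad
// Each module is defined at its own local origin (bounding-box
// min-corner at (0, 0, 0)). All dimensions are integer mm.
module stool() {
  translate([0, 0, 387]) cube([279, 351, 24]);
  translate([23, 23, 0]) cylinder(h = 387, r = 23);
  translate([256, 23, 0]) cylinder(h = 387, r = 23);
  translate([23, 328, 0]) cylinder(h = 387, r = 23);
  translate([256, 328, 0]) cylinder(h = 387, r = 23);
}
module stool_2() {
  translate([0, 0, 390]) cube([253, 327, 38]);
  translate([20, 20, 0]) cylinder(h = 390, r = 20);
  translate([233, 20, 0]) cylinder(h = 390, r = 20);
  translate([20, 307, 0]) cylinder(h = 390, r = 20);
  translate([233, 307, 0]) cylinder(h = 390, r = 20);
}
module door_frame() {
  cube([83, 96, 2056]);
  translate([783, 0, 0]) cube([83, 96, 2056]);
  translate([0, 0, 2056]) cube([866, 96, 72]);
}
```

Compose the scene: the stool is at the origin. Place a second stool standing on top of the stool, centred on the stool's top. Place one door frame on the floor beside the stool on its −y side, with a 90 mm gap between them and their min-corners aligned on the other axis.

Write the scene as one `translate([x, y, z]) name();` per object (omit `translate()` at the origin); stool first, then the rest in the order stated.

stool();
translate([13, 12, 411]) stool_2();
translate([0, -186, 0]) door_frame();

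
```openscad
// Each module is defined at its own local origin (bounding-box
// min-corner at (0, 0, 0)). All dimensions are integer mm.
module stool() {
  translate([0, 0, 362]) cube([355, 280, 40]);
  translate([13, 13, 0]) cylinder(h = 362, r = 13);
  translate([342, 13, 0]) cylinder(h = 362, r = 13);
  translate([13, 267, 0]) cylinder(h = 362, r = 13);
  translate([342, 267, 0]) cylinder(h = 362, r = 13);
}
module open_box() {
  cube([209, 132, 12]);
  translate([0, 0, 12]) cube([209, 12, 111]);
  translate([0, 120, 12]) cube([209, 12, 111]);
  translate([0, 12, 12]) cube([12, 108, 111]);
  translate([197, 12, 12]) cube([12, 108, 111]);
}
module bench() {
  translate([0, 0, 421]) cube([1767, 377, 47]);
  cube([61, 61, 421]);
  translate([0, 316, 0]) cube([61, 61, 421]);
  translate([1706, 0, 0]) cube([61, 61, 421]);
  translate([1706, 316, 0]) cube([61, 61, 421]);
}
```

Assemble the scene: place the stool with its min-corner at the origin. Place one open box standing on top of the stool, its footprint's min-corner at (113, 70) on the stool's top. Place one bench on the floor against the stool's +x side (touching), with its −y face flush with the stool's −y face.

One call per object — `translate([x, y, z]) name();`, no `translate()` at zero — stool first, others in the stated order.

stool();
translate([113, 70, 402]) open_box();
translate([355, 0, 0]) bench();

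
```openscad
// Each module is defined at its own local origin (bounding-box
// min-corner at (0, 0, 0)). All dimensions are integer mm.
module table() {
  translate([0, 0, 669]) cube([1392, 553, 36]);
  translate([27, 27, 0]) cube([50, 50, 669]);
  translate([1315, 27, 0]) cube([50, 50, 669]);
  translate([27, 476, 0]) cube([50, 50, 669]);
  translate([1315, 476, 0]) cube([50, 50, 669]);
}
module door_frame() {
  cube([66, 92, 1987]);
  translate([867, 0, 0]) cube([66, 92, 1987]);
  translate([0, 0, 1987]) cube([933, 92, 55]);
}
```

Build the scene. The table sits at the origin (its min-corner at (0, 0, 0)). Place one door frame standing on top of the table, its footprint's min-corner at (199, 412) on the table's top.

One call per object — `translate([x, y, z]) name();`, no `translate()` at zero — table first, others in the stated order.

table();
translate([199, 412, 705]) door_frame();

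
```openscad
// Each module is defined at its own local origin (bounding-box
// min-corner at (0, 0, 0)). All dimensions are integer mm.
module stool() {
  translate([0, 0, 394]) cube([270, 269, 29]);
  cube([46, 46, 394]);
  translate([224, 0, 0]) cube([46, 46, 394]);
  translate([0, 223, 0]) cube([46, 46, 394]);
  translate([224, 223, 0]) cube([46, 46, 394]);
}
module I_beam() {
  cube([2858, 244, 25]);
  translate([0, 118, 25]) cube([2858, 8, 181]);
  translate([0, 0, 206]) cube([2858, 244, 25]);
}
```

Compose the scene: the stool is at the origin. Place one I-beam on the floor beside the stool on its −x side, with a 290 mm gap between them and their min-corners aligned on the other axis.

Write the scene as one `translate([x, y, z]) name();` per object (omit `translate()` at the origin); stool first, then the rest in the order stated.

stool();
translate([-3148, 0, 0]) I_beam();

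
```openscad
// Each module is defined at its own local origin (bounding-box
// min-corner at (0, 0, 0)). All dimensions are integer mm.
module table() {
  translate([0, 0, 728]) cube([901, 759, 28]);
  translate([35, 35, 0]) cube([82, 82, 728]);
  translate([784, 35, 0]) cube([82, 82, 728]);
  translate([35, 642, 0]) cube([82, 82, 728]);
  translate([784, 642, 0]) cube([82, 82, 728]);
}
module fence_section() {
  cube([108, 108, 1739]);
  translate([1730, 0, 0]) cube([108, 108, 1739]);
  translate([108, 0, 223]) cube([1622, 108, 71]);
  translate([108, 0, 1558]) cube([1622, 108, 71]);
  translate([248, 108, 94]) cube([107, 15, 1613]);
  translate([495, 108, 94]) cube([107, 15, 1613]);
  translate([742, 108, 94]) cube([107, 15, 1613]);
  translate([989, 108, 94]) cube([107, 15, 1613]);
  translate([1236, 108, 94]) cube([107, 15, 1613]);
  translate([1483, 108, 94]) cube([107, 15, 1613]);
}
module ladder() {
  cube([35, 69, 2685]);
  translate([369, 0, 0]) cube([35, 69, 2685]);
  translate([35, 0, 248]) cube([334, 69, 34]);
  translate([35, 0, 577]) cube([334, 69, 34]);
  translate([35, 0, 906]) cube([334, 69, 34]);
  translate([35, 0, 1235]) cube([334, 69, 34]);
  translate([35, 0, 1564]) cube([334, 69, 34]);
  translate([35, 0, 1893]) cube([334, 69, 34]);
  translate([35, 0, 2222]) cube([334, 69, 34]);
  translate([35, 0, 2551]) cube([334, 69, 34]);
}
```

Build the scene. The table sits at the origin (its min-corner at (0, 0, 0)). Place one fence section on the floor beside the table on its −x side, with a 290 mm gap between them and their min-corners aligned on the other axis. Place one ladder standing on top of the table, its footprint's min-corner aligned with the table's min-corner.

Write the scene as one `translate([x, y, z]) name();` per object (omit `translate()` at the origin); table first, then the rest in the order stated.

table();
translate([-2128, 0, 0]) fence_section();
translate([0, 0, 756]) ladder();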